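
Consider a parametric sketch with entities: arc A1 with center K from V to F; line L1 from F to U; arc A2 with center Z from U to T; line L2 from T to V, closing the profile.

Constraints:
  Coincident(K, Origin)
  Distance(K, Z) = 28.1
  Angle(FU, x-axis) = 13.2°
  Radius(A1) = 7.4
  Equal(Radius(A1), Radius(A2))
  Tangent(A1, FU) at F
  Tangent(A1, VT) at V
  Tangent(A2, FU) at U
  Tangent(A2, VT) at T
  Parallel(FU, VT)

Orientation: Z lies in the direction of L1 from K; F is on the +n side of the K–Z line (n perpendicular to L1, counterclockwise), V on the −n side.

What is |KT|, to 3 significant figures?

29.1

The slot axis is L1's direction at 13.2°, so u = (cos 13.2°, sin 13.2°) = (0.974, 0.228) and n = (−sin 13.2°, cos 13.2°) = (-0.228, 0.974). K is at the origin and Z lies 28.1 along u from K, so Z = 28.1·u = (27.4, 6.42). Tangency of A1 to both parallel lines with radius 7.4 puts F and V at K ± 7.4·n: F = (-1.69, 7.20), V = (1.69, -7.20). Equal radii place U and T the same way about Z: U = Z + 7.4·n = (25.7, 13.6), T = Z − 7.4·n = (29.0, -0.788). Then |KT| = |T − K| = 29.1.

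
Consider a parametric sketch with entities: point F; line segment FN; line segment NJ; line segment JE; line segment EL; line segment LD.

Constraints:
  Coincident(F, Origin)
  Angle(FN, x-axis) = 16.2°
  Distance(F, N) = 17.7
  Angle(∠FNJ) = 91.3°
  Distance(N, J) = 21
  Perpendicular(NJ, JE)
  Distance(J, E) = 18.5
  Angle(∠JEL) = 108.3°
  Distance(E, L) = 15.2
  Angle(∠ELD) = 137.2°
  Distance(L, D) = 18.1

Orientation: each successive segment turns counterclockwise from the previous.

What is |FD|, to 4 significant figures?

9.694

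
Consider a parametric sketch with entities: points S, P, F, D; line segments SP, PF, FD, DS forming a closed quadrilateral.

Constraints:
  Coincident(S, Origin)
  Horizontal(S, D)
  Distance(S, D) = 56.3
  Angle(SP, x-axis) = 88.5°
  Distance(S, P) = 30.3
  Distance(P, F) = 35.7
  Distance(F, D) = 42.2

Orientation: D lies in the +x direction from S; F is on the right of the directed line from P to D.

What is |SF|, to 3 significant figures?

14.5

Checks: |PF| = 35.70 ✓; |FD| = 42.20 ✓.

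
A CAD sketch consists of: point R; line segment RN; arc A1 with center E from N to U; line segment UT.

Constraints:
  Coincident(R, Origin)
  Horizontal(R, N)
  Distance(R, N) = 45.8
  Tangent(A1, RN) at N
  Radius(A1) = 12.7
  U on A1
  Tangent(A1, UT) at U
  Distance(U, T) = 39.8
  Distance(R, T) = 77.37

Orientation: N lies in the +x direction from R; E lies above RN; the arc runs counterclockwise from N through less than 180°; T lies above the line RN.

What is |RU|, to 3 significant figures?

60.0

R is at the origin; R and N share the same y with |RN| = 45.8 and N on the +x side, so N = (45.8, 0.00). The tangent condition forces EN to be normal to RN, so E = N + (0, 12.7) = (45.8, 12.7). Since EU ⟂ UT (tangency), |ET| = √(12.7² + 39.8²) = 41.8 regardless of where U sits on A1. So T lies on both circle(R, 77.37) and circle(E, 41.8); the above-RN intersection is T = (56.2, 53.2). U is the foot of the tangent from T: U = (58.5, 13.4).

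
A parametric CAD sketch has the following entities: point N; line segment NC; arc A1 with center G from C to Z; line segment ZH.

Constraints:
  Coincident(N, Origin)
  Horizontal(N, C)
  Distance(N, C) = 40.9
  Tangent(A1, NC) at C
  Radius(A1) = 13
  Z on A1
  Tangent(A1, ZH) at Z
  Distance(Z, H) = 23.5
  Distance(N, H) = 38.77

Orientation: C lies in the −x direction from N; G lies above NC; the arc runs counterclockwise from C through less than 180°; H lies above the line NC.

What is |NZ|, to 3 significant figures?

29.9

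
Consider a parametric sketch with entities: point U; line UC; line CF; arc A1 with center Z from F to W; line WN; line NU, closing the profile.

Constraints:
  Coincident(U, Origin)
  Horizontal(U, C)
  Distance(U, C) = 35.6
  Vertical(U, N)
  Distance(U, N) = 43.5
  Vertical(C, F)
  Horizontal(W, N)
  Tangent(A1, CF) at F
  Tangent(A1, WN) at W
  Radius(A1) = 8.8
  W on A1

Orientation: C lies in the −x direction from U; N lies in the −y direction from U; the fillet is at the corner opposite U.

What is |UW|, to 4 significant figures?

51.09

The virtual corner opposite U is at (-35.60, -43.50). Tangency of A1 to CF means the radius ZF is perpendicular to CF and since A1 is tangent to WN there, ZW ⟂ WN, with radius 8.8, so the center Z sits 8.8 in from both sides at Z = (-26.80, -34.70). That places the tangent points at F = (-35.60, -34.70) on CF and W = (-26.80, -43.50) on WN. Then |UW| = |W − U| = 51.09.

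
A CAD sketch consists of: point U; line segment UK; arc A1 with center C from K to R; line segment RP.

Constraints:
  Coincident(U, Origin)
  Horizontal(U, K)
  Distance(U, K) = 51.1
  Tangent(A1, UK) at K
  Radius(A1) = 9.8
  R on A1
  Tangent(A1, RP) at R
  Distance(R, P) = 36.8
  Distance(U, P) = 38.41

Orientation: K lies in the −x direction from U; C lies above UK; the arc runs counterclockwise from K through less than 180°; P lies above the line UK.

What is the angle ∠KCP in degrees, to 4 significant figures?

126.5°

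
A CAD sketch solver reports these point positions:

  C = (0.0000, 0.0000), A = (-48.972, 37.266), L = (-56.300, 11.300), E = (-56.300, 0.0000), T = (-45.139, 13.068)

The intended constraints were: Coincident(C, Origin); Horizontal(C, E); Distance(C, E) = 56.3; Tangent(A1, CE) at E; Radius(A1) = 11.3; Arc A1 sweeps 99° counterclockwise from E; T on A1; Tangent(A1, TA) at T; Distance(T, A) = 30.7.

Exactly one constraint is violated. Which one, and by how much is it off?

Distance(T, A) = 30.7 — off by 6.20.

C = (0.00, 0.00) ✓; C.y = 0.00, E.y = 0.00 ✓; |CE| = 56.30 ✓; ∠(LE, EC) = 90.00° ✓; |LE| = 11.30 ✓; bearing(L→T) − bearing(L→E) = 99.00° ✓; |LT| = 11.30 ✓; ∠(LT, TA) = 90.00° ✓; |TA| = 24.50 ✗.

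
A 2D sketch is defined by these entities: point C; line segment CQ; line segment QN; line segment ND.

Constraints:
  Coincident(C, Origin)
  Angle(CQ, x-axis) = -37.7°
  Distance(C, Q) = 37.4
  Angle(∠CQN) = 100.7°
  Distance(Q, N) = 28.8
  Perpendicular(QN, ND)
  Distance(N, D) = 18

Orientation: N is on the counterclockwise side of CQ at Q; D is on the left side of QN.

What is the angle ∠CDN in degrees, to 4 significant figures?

117.7°

∠CQN = 100.7°, so QN runs at -37.7° + (180° − 100.7°) = 41.60° from the x-axis; with |QN| = 28.8, N = Q + 28.8·(cos 41.60°, sin 41.60°) = (51.13, -3.750). The perpendicularity gives ND at right angles to QN; with |ND| = 18.0 on the left of QN, D = N + 18.0·(-0.6639, 0.7478) = (39.18, 9.710). Then cos ∠CDN = DC·DN / (|DC||DN|), giving 117.7°.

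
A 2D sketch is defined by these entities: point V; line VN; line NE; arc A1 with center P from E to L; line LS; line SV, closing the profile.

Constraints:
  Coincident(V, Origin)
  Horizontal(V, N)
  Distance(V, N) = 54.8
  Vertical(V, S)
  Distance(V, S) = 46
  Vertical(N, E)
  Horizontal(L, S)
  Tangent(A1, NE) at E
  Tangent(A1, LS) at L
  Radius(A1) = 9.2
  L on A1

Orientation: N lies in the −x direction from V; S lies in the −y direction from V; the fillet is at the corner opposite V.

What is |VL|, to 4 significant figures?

64.77

The virtual corner opposite V is at (-54.80, -46.00). The tangent condition forces PE to be normal to NE and since A1 is tangent to LS there, PL ⟂ LS, with radius 9.2, so the center P sits 9.2 in from both sides at P = (-45.60, -36.80). That places the tangent points at E = (-54.80, -36.80) on NE and L = (-45.60, -46.00) on LS. Then |VL| = |L − V| = 64.77.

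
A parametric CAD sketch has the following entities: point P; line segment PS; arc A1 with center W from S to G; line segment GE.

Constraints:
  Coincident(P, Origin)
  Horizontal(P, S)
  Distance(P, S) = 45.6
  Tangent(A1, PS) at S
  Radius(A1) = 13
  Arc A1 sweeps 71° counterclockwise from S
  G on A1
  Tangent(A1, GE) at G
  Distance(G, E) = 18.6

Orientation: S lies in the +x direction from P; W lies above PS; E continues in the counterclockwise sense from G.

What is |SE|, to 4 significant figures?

32.11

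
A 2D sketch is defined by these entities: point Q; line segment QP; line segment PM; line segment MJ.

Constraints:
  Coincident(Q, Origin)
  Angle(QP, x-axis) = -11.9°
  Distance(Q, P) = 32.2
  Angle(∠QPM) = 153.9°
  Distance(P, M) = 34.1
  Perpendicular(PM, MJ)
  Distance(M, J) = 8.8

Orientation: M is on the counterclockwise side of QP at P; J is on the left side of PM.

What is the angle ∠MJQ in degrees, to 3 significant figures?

94.9°

Q is at the origin; QP runs at -11.9° with length 32.2, so P = 32.2·(cos -11.9°, sin -11.9°) = (31.5, -6.64). ∠QPM = 153.9°, so PM runs at -11.9° + (180° − 153.9°) = 14.2° from the x-axis; with |PM| = 34.1, M = P + 34.1·(cos 14.2°, sin 14.2°) = (64.6, 1.73). The perpendicularity gives MJ at right angles to PM; with |MJ| = 8.8 on the left of PM, J = M + 8.8·(-0.245, 0.969) = (62.4, 10.3). Then cos ∠MJQ = JM·JQ / (|JM||JQ|), giving 94.9°.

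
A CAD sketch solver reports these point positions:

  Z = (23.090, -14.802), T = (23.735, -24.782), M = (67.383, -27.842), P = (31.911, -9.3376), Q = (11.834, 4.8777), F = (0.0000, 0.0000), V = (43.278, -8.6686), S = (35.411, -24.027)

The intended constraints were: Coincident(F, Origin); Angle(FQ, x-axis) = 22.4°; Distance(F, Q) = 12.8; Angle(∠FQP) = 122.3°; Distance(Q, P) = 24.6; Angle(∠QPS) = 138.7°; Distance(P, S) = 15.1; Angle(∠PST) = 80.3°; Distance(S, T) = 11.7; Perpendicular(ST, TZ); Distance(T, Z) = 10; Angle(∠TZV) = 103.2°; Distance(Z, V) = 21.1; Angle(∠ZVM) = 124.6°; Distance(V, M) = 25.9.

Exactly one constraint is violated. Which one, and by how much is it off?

Distance(V, M) = 25.9 — off by 4.90.

F = (0.00, 0.00) ✓; FQ at 22.40° ✓; |FQ| = 12.80 ✓; ∠FQP = 122.3° ✓; |QP| = 24.60 ✓; ∠QPS = 138.7° ✓; |PS| = 15.10 ✓; ∠PST = 80.30° ✓; |ST| = 11.70 ✓; ∠(ST, TZ) = 90.00° ✓; |TZ| = 10.00 ✓; ∠TZV = 103.2° ✓; |ZV| = 21.10 ✓; ∠ZVM = 124.6° ✓; |VM| = 30.80 ✗.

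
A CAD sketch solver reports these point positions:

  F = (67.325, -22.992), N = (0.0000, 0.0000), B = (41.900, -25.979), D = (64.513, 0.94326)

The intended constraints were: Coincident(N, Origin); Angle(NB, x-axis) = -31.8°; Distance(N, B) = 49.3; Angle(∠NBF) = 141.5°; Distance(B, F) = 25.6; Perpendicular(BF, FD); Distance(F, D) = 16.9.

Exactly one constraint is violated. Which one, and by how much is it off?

Distance(F, D) = 16.9 — off by 7.20.

N = (0.00, 0.00) ✓; NB at -31.80° ✓; |NB| = 49.30 ✓; ∠NBF = 141.5° ✓; |BF| = 25.60 ✓; ∠(BF, FD) = 90.00° ✓; |FD| = 24.10 ✗.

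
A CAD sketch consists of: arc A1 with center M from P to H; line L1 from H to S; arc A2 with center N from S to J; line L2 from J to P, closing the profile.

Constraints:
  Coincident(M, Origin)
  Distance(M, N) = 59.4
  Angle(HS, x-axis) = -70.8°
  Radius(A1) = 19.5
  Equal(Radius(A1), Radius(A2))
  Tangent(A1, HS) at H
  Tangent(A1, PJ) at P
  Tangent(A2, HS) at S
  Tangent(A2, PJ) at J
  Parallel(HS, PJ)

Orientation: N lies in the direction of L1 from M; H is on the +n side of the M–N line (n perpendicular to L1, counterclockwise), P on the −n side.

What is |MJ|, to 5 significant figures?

62.519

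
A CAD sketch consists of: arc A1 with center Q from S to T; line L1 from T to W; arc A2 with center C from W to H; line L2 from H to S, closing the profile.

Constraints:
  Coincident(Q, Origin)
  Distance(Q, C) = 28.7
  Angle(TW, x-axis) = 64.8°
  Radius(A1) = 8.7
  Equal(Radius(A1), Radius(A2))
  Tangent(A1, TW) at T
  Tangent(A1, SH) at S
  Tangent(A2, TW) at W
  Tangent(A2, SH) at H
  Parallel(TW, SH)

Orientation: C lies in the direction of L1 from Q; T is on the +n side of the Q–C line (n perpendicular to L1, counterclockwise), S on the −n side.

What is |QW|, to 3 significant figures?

30.0

The slot axis is L1's direction at 64.8°, so u = (cos 64.8°, sin 64.8°) = (0.426, 0.905) and n = (−sin 64.8°, cos 64.8°) = (-0.905, 0.426). Q is at the origin and C lies 28.7 along u from Q, so C = 28.7·u = (12.2, 26.0). Tangency of A1 to both parallel lines with radius 8.7 puts T and S at Q ± 8.7·n: T = (-7.87, 3.70), S = (7.87, -3.70). Equal radii place W and H the same way about C: W = C + 8.7·n = (4.35, 29.7), H = C − 8.7·n = (20.1, 22.3). Then |QW| = |W − Q| = 30.0.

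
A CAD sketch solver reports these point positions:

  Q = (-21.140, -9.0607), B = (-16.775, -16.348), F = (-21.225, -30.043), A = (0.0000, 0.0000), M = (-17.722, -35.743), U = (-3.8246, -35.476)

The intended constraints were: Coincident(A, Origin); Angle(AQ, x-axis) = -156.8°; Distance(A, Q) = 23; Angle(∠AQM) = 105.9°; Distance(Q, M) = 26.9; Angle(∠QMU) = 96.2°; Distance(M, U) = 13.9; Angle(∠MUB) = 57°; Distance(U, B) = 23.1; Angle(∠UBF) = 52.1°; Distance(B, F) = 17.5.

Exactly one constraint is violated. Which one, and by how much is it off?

Distance(B, F) = 17.5 — off by 3.10.

A = (0.00, 0.00) ✓; AQ at -156.8° ✓; |AQ| = 23.00 ✓; ∠AQM = 105.9° ✓; |QM| = 26.90 ✓; ∠QMU = 96.20° ✓; |MU| = 13.90 ✓; ∠MUB = 57.00° ✓; |UB| = 23.10 ✓; ∠UBF = 52.10° ✓; |BF| = 14.40 ✗.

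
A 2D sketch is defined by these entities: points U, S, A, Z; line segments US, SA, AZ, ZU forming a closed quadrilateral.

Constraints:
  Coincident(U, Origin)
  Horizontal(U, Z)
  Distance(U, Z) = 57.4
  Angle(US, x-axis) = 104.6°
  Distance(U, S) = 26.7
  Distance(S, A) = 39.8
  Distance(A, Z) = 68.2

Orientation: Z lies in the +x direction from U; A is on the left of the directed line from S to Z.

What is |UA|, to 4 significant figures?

59.38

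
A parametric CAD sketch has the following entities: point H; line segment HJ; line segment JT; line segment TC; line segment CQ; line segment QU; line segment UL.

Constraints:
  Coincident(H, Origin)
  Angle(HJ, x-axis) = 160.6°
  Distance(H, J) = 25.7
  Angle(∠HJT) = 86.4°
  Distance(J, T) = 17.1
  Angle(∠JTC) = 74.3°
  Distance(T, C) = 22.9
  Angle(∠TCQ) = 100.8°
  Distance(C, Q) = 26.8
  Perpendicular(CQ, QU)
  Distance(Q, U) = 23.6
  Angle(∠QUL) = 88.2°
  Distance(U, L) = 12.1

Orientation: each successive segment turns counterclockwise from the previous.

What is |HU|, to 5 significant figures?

33.193

H is at the origin; HJ runs at 160.6° with length 25.7, so J = (-24.241, 8.5365). ∠HJT = 86.4° gives JT at -105.80° from the x-axis; with |JT| = 17.1, T = (-28.897, -7.9174). ∠JTC = 74.3° gives TC at -0.10000° from the x-axis; with |TC| = 22.9, C = (-5.9968, -7.9574). ∠TCQ = 100.8° gives CQ at 79.100° from the x-axis; with |CQ| = 26.8, Q = (-0.92909, 18.359). CQ is perpendicular to QU, so QU runs at 169.10°; with |QU| = 23.6, U = (-24.103, 22.822). Then |HU| = |U − H| = 33.193.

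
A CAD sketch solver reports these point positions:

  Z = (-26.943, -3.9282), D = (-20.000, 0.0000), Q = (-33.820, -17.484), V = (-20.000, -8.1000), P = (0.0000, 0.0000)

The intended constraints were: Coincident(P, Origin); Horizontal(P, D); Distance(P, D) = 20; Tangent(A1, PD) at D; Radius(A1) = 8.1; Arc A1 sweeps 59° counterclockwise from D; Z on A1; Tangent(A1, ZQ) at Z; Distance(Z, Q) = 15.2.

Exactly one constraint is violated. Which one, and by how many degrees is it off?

Tangent(A1, ZQ) at Z — off by 4.10°.

P = (0.00, 0.00) ✓; P.y = 0.00, D.y = 0.00 ✓; |PD| = 20.00 ✓; ∠(VD, DP) = 90.00° ✓; |VD| = 8.100 ✓; bearing(V→Z) − bearing(V→D) = 59.00° ✓; |VZ| = 8.100 ✓; ∠(VZ, ZQ) = 85.90° ✗; |ZQ| = 15.20 ✓.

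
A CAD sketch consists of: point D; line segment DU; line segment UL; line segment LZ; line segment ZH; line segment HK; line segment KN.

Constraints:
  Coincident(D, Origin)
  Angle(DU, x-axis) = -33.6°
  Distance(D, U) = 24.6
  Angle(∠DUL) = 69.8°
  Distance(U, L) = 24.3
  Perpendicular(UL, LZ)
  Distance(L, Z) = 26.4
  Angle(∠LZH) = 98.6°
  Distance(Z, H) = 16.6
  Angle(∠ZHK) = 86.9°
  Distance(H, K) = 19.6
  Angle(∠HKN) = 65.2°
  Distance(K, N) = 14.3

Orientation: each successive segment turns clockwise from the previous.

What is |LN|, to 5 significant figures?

14.892

D is at the origin; DU runs at -33.6° with length 24.6, so U = (20.490, -13.613). ∠DUL = 69.8° gives UL at -143.80° from the x-axis; with |UL| = 24.3, L = (0.88073, -27.965). UL is perpendicular to LZ, so LZ runs at 126.20°; with |LZ| = 26.4, Z = (-14.711, -6.6614). ∠LZH = 98.6° gives ZH at 44.800° from the x-axis; with |ZH| = 16.6, H = (-2.9324, 5.0355). ∠ZHK = 86.9° gives HK at -48.300° from the x-axis; with |HK| = 19.6, K = (10.106, -9.5986). ∠HKN = 65.2° gives KN at -163.10° from the x-axis; with |KN| = 14.3, N = (-3.5763, -13.756). Then |LN| = |N − L| = 14.892.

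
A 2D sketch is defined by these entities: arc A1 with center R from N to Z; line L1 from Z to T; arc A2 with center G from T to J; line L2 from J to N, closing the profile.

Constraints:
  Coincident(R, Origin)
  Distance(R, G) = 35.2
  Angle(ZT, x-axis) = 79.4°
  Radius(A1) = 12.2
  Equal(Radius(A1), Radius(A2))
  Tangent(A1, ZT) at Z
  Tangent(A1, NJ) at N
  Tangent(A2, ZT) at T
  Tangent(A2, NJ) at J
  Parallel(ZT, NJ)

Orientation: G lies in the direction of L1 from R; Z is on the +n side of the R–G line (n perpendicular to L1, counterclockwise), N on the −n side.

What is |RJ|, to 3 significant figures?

37.3

Tangency of A1 to both parallel lines with radius 12.2 puts Z and N at R ± 12.2·n: Z = (-12.0, 2.24), N = (12.0, -2.24). Equal radii place T and J the same way about G: T = G + 12.2·n = (-5.52, 36.8), J = G − 12.2·n = (18.5, 32.4). Then |RJ| = |J − R| = 37.3.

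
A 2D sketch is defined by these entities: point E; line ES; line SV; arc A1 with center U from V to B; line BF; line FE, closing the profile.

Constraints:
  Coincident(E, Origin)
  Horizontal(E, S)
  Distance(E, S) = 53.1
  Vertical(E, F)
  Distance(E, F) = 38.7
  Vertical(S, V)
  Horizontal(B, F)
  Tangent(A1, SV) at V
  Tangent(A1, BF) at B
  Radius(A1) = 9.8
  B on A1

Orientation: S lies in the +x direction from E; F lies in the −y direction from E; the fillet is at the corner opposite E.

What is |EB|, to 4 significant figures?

58.07

E is at the origin; E and S share the same y with |ES| = 53.1 and S on the +x side, so S = (53.10, 0.000). E and F share the same x with |EF| = 38.7 and F on the −y side, so F = (0.000, -38.70). The virtual corner opposite E is at (53.10, -38.70). The tangent condition forces UV to be normal to SV and A1 meets BF tangentially, so UB is at right angles to BF, with radius 9.8, so the center U sits 9.8 in from both sides at U = (43.30, -28.90). That places the tangent points at V = (53.10, -28.90) on SV and B = (43.30, -38.70) on BF. Then |EB| = |B − E| = 58.07.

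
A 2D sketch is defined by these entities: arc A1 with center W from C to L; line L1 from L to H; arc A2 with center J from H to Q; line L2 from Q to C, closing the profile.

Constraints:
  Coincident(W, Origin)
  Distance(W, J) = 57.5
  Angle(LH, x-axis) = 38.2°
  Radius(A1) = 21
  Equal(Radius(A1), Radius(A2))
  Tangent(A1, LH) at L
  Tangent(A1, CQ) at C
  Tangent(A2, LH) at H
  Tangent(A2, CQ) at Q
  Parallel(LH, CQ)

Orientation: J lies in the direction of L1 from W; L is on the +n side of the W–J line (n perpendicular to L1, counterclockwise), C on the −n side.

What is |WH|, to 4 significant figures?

61.21

Tangency of A1 to both parallel lines with radius 21.0 puts L and C at W ± 21.0·n: L = (-12.99, 16.50), C = (12.99, -16.50). Equal radii place H and Q the same way about J: H = J + 21.0·n = (32.20, 52.06), Q = J − 21.0·n = (58.17, 19.06). Then |WH| = |H − W| = 61.21.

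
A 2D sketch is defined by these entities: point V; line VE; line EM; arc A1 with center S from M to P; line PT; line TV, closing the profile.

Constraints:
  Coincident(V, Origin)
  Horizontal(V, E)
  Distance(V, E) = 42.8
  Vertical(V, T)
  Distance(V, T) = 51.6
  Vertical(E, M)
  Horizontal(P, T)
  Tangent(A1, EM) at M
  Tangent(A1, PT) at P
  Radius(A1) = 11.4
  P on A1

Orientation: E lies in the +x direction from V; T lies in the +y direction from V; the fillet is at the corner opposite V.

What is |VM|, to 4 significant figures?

58.72

V is at the origin; VE is horizontal with |VE| = 42.8 and E on the +x side, so E = (42.80, 0.000). VT is vertical with |VT| = 51.6 and T on the +y side, so T = (0.000, 51.60). The virtual corner opposite V is at (42.80, 51.60). The tangent condition forces SM to be normal to EM and the tangent condition forces SP to be normal to PT, with radius 11.4, so the center S sits 11.4 in from both sides at S = (31.40, 40.20). That places the tangent points at M = (42.80, 40.20) on EM and P = (31.40, 51.60) on PT. Then |VM| = |M − V| = 58.72.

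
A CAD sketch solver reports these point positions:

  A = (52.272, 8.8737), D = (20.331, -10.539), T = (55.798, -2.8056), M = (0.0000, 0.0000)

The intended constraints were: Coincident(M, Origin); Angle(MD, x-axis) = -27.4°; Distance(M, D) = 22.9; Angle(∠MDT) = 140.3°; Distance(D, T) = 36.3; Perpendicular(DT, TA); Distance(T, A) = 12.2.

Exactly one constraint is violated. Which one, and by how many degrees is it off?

Perpendicular(DT, TA) — off by 4.50°.

M = (0.00, 0.00) ✓; MD at -27.40° ✓; |MD| = 22.90 ✓; ∠MDT = 140.3° ✓; |DT| = 36.30 ✓; ∠(DT, TA) = 94.50° ✗; |TA| = 12.20 ✓.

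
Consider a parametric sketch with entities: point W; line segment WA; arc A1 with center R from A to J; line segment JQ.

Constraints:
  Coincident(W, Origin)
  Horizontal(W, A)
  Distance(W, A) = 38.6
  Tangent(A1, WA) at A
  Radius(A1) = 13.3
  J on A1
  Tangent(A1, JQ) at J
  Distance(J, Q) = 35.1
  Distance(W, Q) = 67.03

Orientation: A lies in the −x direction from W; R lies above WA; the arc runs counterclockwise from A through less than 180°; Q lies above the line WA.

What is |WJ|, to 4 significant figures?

33.48

W is at the origin; W and A share the same y with |WA| = 38.6 and A on the −x side, so A = (-38.60, 0.000). Since A1 is tangent to WA there, RA ⟂ WA, so R = A + (0, 13.3) = (-38.60, 13.30). Since RJ ⟂ JQ (tangency), |RQ| = √(13.3² + 35.1²) = 37.54 regardless of where J sits on A1. So Q lies on both circle(W, 67.03) and circle(R, 37.54); the above-WA intersection is Q = (-44.17, 50.42). J is the foot of the tangent from Q: J = (-27.00, 19.81).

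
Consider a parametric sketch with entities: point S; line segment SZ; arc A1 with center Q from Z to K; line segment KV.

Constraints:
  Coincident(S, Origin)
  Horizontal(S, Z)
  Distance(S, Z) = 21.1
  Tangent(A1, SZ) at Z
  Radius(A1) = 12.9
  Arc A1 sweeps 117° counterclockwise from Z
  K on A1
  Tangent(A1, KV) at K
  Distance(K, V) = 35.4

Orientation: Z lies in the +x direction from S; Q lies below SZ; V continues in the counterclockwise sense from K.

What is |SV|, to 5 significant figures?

56.473

S is at the origin; S and Z share the same y with |SZ| = 21.1 and Z on the +x side, so Z = (21.100, 0.0000). A1 meets SZ tangentially, so QZ is at right angles to SZ, so Q = Z + (0, -12.9) = (21.100, -12.900). On A1, Z sits at bearing 90° from Q; a 117° counterclockwise sweep puts K at bearing 207°, so K = Q + 12.9·(cos 207°, sin 207°) = (9.6060, -18.756). Since A1 is tangent to KV there, QK ⟂ KV, so KV runs along (−sin 207°, cos 207°); with |KV| = 35.4, V = (25.677, -50.298). Then |SV| = |V − S| = 56.473.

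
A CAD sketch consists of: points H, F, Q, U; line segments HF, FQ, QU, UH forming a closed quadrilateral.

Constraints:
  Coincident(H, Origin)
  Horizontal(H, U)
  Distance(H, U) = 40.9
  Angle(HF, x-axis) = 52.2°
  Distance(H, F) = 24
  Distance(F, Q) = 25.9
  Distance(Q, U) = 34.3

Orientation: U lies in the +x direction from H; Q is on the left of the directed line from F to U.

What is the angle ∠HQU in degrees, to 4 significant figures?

55.05°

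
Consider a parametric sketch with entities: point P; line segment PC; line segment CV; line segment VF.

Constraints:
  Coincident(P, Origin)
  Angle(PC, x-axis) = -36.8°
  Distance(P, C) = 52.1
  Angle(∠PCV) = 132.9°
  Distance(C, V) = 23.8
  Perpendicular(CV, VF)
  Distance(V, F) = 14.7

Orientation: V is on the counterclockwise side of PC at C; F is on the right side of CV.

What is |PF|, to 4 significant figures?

79.42

P is at the origin; PC runs at -36.8° with length 52.1, so C = 52.1·(cos -36.8°, sin -36.8°) = (41.72, -31.21). ∠PCV = 132.9°, so CV runs at -36.8° + (180° − 132.9°) = 10.30° from the x-axis; with |CV| = 23.8, V = C + 23.8·(cos 10.30°, sin 10.30°) = (65.13, -26.95). CV is perpendicular to VF; with |VF| = 14.7 on the right of CV, F = V + 14.7·(0.1788, -0.9839) = (67.76, -41.42). Then |PF| = |F − P| = 79.42.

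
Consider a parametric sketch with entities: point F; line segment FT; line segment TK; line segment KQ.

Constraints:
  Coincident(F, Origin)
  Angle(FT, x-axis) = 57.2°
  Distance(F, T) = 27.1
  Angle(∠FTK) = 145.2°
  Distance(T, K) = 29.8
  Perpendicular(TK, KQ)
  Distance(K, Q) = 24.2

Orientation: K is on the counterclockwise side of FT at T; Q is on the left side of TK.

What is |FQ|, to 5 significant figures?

52.781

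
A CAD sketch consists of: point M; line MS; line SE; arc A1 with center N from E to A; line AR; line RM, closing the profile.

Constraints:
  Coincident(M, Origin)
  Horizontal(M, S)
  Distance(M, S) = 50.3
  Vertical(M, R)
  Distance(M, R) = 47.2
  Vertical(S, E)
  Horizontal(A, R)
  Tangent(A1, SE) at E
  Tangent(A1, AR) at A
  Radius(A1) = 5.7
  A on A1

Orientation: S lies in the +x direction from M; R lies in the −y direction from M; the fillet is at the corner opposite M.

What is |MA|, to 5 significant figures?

64.938

M is at the origin; M and S share the same y with |MS| = 50.3 and S on the +x side, so S = (50.300, 0.0000). MR is vertical with |MR| = 47.2 and R on the −y side, so R = (0.0000, -47.200). The virtual corner opposite M is at (50.300, -47.200). The tangent condition forces NE to be normal to SE and since A1 is tangent to AR there, NA ⟂ AR, with radius 5.7, so the center N sits 5.7 in from both sides at N = (44.600, -41.500). That places the tangent points at E = (50.300, -41.500) on SE and A = (44.600, -47.200) on AR. Then |MA| = |A − M| = 64.938.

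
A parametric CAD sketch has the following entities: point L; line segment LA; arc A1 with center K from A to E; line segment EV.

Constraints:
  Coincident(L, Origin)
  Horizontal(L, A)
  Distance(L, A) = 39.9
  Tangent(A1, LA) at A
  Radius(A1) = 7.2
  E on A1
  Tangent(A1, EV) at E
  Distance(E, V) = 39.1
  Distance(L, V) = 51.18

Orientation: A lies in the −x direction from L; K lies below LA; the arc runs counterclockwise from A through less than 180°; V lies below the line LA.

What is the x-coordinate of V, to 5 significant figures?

-25.622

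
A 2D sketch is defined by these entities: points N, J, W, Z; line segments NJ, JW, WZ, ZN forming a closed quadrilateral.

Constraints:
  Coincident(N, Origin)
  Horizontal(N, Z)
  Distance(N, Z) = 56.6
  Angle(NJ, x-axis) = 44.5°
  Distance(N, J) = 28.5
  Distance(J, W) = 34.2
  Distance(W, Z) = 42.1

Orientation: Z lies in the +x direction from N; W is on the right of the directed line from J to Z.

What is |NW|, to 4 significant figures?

21.99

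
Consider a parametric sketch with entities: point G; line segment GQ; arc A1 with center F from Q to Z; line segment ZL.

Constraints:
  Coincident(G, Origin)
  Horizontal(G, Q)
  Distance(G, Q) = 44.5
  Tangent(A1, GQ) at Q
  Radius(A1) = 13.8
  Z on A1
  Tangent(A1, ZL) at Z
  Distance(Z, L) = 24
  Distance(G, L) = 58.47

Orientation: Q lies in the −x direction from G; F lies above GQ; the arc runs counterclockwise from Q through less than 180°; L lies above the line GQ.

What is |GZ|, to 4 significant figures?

37.22

G is at the origin; GQ is horizontal with |GQ| = 44.5 and Q on the −x side, so Q = (-44.50, 0.000). A1 meets GQ tangentially, so FQ is at right angles to GQ, so F = Q + (0, 13.8) = (-44.50, 13.80). Since FZ ⟂ ZL (tangency), |FL| = √(13.8² + 24.0²) = 27.68 regardless of where Z sits on A1. So L lies on both circle(G, 58.47) and circle(F, 27.68); the above-GQ intersection is L = (-41.38, 41.31). Z is the foot of the tangent from L: Z = (-31.84, 19.29).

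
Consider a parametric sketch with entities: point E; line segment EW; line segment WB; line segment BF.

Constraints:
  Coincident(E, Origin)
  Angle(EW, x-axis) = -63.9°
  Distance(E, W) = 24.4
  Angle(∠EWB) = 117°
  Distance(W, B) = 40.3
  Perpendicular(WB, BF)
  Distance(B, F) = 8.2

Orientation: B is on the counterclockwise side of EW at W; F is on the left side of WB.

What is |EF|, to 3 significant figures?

53.1

∠EWB = 117.0°, so WB runs at -63.9° + (180° − 117.0°) = -0.900° from the x-axis; with |WB| = 40.3, B = W + 40.3·(cos -0.900°, sin -0.900°) = (51.0, -22.5). WB is perpendicular to BF; with |BF| = 8.2 on the left of WB, F = B + 8.2·(0.0157, 1.00) = (51.2, -14.3). Then |EF| = |F − E| = 53.1.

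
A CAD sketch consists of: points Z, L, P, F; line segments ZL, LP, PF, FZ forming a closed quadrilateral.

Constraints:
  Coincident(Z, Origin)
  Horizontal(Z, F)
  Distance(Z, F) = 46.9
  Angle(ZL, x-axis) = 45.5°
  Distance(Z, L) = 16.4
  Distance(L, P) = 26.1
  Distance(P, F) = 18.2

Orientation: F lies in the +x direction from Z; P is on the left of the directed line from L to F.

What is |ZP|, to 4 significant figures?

40.40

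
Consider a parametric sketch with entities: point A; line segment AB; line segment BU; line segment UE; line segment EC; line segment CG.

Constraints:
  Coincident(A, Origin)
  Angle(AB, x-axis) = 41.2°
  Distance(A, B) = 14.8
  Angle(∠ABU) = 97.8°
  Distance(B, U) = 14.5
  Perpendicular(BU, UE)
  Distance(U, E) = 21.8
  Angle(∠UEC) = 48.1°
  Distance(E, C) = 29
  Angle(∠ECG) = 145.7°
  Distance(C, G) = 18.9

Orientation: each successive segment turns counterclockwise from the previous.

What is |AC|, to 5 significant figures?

13.242

A is at the origin; AB runs at 41.2° with length 14.8, so B = (11.136, 9.7486). ∠ABU = 97.8° gives BU at 123.40° from the x-axis; with |BU| = 14.5, U = (3.1538, 21.854). BU ⟂ UE, so UE runs at -146.60°; with |UE| = 21.8, E = (-15.046, 9.8534). ∠UEC = 48.1° gives EC at -14.700° from the x-axis; with |EC| = 29.0, C = (13.005, 2.4944). Then |AC| = |C − A| = 13.242.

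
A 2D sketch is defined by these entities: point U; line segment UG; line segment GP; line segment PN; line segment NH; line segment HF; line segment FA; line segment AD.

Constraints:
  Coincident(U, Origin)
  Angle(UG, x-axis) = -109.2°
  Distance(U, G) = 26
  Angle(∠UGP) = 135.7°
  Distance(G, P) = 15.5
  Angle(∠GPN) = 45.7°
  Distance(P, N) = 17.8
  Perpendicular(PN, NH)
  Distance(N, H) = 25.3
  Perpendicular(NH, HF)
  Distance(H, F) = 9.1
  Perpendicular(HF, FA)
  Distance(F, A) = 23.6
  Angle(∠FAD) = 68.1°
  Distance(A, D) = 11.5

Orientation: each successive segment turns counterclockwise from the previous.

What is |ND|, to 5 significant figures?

6.1917

U is at the origin; UG runs at -109.2° with length 26.0, so G = (-8.5505, -24.554). ∠UGP = 135.7° gives GP at -64.900° from the x-axis; with |GP| = 15.5, P = (-1.9754, -38.590). ∠GPN = 45.7° gives PN at 69.400° from the x-axis; with |PN| = 17.8, N = (4.2873, -21.928). The perpendicularity gives NH at right angles to PN, so NH runs at 159.40°; with |NH| = 25.3, H = (-19.395, -13.027). The perpendicularity gives HF at right angles to NH, so HF runs at -110.60°; with |HF| = 9.1, F = (-22.597, -21.545). The perpendicularity gives FA at right angles to HF, so FA runs at -20.600°; with |FA| = 23.6, A = (-0.50572, -29.848). ∠FAD = 68.1° gives AD at 91.300° from the x-axis; with |AD| = 11.5, D = (-0.76662, -18.351). Then |ND| = |D − N| = 6.1917.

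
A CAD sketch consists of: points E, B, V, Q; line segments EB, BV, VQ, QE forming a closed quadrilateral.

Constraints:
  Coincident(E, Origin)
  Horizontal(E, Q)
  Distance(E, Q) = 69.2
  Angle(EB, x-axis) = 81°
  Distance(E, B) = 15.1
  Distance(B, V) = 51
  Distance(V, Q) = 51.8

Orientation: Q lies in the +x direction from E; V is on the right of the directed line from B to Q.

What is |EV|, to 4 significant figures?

40.13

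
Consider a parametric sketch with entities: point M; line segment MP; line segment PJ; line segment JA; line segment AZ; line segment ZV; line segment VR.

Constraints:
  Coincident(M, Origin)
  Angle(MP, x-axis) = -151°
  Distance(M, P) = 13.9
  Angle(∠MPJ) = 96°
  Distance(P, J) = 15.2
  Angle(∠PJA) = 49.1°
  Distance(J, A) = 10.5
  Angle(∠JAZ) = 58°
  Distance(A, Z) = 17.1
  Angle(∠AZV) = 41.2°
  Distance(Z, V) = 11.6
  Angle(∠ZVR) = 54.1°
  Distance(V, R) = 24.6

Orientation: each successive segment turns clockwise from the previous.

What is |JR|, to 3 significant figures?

25.8

M is at the origin; MP runs at -151.0° with length 13.9, so P = (-12.2, -6.74). ∠MPJ = 96.0° gives PJ at 125° from the x-axis; with |PJ| = 15.2, J = (-20.9, 5.71). ∠PJA = 49.1° gives JA at -5.90° from the x-axis; with |JA| = 10.5, A = (-10.4, 4.63). ∠JAZ = 58.0° gives AZ at -128° from the x-axis; with |AZ| = 17.1, Z = (-20.9, -8.86). ∠AZV = 41.2° gives ZV at 93.3° from the x-axis; with |ZV| = 11.6, V = (-21.6, 2.72). ∠ZVR = 54.1° gives VR at -32.6° from the x-axis; with |VR| = 24.6, R = (-0.879, -10.5). Then |JR| = |R − J| = 25.8.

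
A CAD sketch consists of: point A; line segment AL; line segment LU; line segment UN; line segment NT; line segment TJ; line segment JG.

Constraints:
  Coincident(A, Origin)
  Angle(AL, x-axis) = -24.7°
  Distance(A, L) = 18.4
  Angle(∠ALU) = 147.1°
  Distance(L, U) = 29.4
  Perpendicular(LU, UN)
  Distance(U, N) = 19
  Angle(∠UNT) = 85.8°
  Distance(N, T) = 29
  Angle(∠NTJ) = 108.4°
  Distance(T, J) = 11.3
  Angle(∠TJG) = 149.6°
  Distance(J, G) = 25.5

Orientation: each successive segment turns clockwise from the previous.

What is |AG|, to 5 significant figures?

35.022

A is at the origin; AL runs at -24.7° with length 18.4, so L = (16.717, -7.6888). ∠ALU = 147.1° gives LU at -57.600° from the x-axis; with |LU| = 29.4, U = (32.470, -32.512). LU ⟂ UN, so UN runs at -147.60°; with |UN| = 19.0, N = (16.428, -42.693). ∠UNT = 85.8° gives NT at 118.20° from the x-axis; with |NT| = 29.0, T = (2.7237, -17.135). ∠NTJ = 108.4° gives TJ at 46.600° from the x-axis; with |TJ| = 11.3, J = (10.488, -8.9246). ∠TJG = 149.6° gives JG at 16.200° from the x-axis; with |JG| = 25.5, G = (34.975, -1.8103). Then |AG| = |G − A| = 35.022.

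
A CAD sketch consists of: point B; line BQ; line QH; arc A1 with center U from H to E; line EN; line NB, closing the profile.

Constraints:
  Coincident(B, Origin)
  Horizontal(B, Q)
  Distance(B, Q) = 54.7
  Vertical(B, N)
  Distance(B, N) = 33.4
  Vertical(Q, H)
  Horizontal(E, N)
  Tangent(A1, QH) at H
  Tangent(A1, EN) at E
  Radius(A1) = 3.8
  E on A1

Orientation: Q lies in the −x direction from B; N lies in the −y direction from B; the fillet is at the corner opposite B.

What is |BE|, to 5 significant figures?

60.880

B is at the origin; B and Q share the same y with |BQ| = 54.7 and Q on the −x side, so Q = (-54.700, 0.0000). B and N share the same x with |BN| = 33.4 and N on the −y side, so N = (0.0000, -33.400). The virtual corner opposite B is at (-54.700, -33.400). A1 meets QH tangentially, so UH is at right angles to QH and the tangent condition forces UE to be normal to EN, with radius 3.8, so the center U sits 3.8 in from both sides at U = (-50.900, -29.600). That places the tangent points at H = (-54.700, -29.600) on QH and E = (-50.900, -33.400) on EN. Then |BE| = |E − B| = 60.880.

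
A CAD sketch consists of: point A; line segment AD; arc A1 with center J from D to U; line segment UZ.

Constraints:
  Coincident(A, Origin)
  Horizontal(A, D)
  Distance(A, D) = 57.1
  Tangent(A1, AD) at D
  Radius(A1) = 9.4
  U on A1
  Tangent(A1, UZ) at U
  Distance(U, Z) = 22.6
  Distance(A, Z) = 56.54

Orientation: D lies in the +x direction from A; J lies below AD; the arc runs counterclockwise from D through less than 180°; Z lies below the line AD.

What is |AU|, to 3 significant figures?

48.6

Checks: |JU| = 9.400 ✓; ∠(JU, UZ) = 90.00° ✓; |UZ| = 22.60 ✓; |AZ| = 56.54 ✓.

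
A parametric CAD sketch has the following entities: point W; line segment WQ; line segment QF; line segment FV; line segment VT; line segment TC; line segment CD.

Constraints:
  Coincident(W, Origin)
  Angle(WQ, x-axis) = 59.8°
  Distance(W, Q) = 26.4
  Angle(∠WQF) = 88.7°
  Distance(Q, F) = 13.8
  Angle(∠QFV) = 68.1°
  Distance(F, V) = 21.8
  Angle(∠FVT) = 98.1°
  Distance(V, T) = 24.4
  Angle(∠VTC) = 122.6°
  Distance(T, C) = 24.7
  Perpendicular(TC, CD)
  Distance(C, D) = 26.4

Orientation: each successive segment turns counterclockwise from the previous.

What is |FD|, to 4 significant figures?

22.90

W is at the origin; WQ runs at 59.8° with length 26.4, so Q = (13.28, 22.82). ∠WQF = 88.7° gives QF at 151.1° from the x-axis; with |QF| = 13.8, F = (1.198, 29.49). ∠QFV = 68.1° gives FV at -97.00° from the x-axis; with |FV| = 21.8, V = (-1.458, 7.849). ∠FVT = 98.1° gives VT at -15.10° from the x-axis; with |VT| = 24.4, T = (22.10, 1.492). ∠VTC = 122.6° gives TC at 42.30° from the x-axis; with |TC| = 24.7, C = (40.37, 18.12). TC is perpendicular to CD, so CD runs at 132.3°; with |CD| = 26.4, D = (22.60, 37.64). Then |FD| = |D − F| = 22.90.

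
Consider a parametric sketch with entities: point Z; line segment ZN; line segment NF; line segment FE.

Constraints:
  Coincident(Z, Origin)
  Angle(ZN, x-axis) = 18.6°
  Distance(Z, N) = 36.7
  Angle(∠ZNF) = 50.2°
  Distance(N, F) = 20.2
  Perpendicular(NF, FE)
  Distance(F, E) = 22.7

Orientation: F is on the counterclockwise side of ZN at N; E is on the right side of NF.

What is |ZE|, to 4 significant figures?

51.00

∠ZNF = 50.2°, so NF runs at 18.6° + (180° − 50.2°) = 148.4° from the x-axis; with |NF| = 20.2, F = N + 20.2·(cos 148.4°, sin 148.4°) = (17.58, 22.29). NF is perpendicular to FE; with |FE| = 22.7 on the right of NF, E = F + 22.7·(0.5240, 0.8517) = (29.47, 41.62). Then |ZE| = |E − Z| = 51.00.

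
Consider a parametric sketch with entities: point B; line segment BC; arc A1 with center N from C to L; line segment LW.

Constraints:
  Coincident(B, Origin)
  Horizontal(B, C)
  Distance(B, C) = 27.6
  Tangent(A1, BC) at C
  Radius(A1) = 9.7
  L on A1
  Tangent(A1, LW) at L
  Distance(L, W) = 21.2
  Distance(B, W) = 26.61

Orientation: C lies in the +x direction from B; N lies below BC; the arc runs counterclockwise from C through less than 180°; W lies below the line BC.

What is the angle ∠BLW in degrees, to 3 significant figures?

81.2°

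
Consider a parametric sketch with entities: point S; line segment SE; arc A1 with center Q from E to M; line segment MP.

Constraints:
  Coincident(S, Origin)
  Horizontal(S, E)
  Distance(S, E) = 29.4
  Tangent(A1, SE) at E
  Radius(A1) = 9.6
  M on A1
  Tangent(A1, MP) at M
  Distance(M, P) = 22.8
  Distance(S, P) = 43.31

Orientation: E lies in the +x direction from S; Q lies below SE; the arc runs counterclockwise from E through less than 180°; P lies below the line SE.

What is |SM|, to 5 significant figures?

23.639

Checks: |QM| = 9.600 ✓; ∠(QM, MP) = 90.00° ✓; |MP| = 22.80 ✓; |SP| = 43.31 ✓.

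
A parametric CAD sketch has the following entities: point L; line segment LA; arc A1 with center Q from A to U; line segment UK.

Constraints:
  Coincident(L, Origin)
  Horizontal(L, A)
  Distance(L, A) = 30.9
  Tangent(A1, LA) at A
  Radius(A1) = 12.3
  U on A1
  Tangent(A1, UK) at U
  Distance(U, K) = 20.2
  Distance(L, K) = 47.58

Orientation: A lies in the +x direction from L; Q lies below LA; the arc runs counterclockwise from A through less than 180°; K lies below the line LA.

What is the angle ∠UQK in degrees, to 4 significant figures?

58.66°

Checks: |QU| = 12.30 ✓; ∠(QU, UK) = 90.00° ✓; |UK| = 20.20 ✓; |LK| = 47.58 ✓.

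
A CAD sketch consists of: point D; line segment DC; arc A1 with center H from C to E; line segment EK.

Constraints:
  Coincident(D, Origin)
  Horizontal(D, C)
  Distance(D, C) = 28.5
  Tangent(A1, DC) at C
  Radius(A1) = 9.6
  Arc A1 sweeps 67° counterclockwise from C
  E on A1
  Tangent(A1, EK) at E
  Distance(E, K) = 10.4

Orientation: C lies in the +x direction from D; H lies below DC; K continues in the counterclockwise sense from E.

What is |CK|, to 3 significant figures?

20.1

On A1, C sits at bearing 90° from H; a 67° counterclockwise sweep puts E at bearing 157°, so E = H + 9.6·(cos 157°, sin 157°) = (19.7, -5.85). Tangency of A1 to EK means the radius HE is perpendicular to EK, so EK runs along (−sin 157°, cos 157°); with |EK| = 10.4, K = (15.6, -15.4). Then |CK| = |K − C| = 20.1.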